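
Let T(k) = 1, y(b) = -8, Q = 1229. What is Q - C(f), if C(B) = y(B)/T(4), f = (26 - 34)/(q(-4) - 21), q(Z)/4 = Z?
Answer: 1237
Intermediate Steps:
q(Z) = 4*Z
f = 8/37 (f = (26 - 34)/(4*(-4) - 21) = -8/(-16 - 21) = -8/(-37) = -8*(-1/37) = 8/37 ≈ 0.21622)
C(B) = -8 (C(B) = -8/1 = -8*1 = -8)
Q - C(f) = 1229 - 1*(-8) = 1229 + 8 = 1237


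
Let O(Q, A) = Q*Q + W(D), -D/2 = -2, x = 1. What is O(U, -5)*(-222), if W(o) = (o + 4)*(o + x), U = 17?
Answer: -73038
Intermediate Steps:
D = 4 (D = -2*(-2) = 4)
W(o) = (1 + o)*(4 + o) (W(o) = (o + 4)*(o + 1) = (4 + o)*(1 + o) = (1 + o)*(4 + o))
O(Q, A) = 40 + Q**2 (O(Q, A) = Q*Q + (4 + 4**2 + 5*4) = Q**2 + (4 + 16 + 20) = Q**2 + 40 = 40 + Q**2)
O(U, -5)*(-222) = (40 + 17**2)*(-222) = (40 + 289)*(-222) = 329*(-222) = -73038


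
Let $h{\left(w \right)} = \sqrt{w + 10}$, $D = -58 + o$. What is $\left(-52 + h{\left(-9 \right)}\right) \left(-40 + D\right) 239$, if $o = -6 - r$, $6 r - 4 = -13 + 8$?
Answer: $\frac{2531249}{2} \approx 1.2656 \cdot 10^{6}$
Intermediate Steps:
$r = - \frac{1}{6}$ ($r = \frac{2}{3} + \frac{-13 + 8}{6} = \frac{2}{3} + \frac{1}{6} \left(-5\right) = \frac{2}{3} - \frac{5}{6} = - \frac{1}{6} \approx -0.16667$)
$o = - \frac{35}{6}$ ($o = -6 - - \frac{1}{6} = -6 + \frac{1}{6} = - \frac{35}{6} \approx -5.8333$)
$D = - \frac{383}{6}$ ($D = -58 - \frac{35}{6} = - \frac{383}{6} \approx -63.833$)
$h{\left(w \right)} = \sqrt{10 + w}$
$\left(-52 + h{\left(-9 \right)}\right) \left(-40 + D\right) 239 = \left(-52 + \sqrt{10 - 9}\right) \left(-40 - \frac{383}{6}\right) 239 = \left(-52 + \sqrt{1}\right) \left(- \frac{623}{6}\right) 239 = \left(-52 + 1\right) \left(- \frac{623}{6}\right) 239 = \left(-51\right) \left(- \frac{623}{6}\right) 239 = \frac{10591}{2} \cdot 239 = \frac{2531249}{2}$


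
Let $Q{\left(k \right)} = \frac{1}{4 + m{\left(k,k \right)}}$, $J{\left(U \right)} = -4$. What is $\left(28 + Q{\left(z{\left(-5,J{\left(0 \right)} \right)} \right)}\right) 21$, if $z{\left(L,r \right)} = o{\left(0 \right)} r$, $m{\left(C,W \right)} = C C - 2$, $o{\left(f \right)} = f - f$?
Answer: $\frac{1197}{2} \approx 598.5$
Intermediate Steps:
$o{\left(f \right)} = 0$
$m{\left(C,W \right)} = -2 + C^{2}$ ($m{\left(C,W \right)} = C^{2} - 2 = -2 + C^{2}$)
$z{\left(L,r \right)} = 0$ ($z{\left(L,r \right)} = 0 r = 0$)
$Q{\left(k \right)} = \frac{1}{2 + k^{2}}$ ($Q{\left(k \right)} = \frac{1}{4 + \left(-2 + k^{2}\right)} = \frac{1}{2 + k^{2}}$)
$\left(28 + Q{\left(z{\left(-5,J{\left(0 \right)} \right)} \right)}\right) 21 = \left(28 + \frac{1}{2 + 0^{2}}\right) 21 = \left(28 + \frac{1}{2 + 0}\right) 21 = \left(28 + \frac{1}{2}\right) 21 = \frac{57}{2} \cdot 21 = \frac{1197}{2}$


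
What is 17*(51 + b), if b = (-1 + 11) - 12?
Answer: 833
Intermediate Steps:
b = -2 (b = 10 - 12 = -2)
17*(51 + b) = 17*(51 - 2) = 17*49 = 833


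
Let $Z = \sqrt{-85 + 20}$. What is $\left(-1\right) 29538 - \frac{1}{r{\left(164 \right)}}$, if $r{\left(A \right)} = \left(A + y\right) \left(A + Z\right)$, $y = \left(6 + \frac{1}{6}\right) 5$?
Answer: $\frac{6 \left(- 5754987 \sqrt{65} + 943817869 i\right)}{1169 \left(\sqrt{65} - 164 i\right)} \approx -29538.0 + 1.9073 \cdot 10^{-6} i$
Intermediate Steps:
$Z = i \sqrt{65}$ ($Z = \sqrt{-65} = i \sqrt{65} \approx 8.0623 i$)
$y = \frac{185}{6}$ ($y = \left(6 + \frac{1}{6}\right) 5 = \frac{37}{6} \cdot 5 = \frac{185}{6} \approx 30.833$)
$r{\left(A \right)} = \left(\frac{185}{6} + A\right) \left(A + i \sqrt{65}\right)$ ($r{\left(A \right)} = \left(A + \frac{185}{6}\right) \left(A + i \sqrt{65}\right) = \left(\frac{185}{6} + A\right) \left(A + i \sqrt{65}\right)$)
$\left(-1\right) 29538 - \frac{1}{r{\left(164 \right)}} = \left(-1\right) 29538 - \frac{1}{164^{2} + \frac{185}{6} \cdot 164 + \frac{185 i \sqrt{65}}{6} + i 164 \sqrt{65}} = -29538 - \frac{1}{26896 + \frac{15170}{3} + \frac{185 i \sqrt{65}}{6} + 164 i \sqrt{65}} = -29538 - \frac{1}{\frac{95858}{3} + \frac{1169 i \sqrt{65}}{6}}$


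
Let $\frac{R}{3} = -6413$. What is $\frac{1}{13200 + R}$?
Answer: $- \frac{1}{6039} \approx -0.00016559$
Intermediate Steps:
$R = -19239$ ($R = 3 \left(-6413\right) = -19239$)
$\frac{1}{13200 + R} = \frac{1}{13200 - 19239} = \frac{1}{-6039} = - \frac{1}{6039}$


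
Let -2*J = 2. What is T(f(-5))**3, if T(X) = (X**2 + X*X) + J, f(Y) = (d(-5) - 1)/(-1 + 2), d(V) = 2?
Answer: 1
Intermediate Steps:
J = -1 (J = -1/2*2 = -1)
f(Y) = 1 (f(Y) = (2 - 1)/(-1 + 2) = 1/1 = 1*1 = 1)
T(X) = -1 + 2*X**2 (T(X) = (X**2 + X*X) - 1 = (X**2 + X**2) - 1 = 2*X**2 - 1 = -1 + 2*X**2)
T(f(-5))**3 = (-1 + 2*1**2)**3 = (-1 + 2*1)**3 = (-1 + 2)**3 = 1**3 = 1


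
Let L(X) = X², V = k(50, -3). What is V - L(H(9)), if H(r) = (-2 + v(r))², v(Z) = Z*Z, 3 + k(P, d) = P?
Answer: -38950034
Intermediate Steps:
k(P, d) = -3 + P
V = 47 (V = -3 + 50 = 47)
v(Z) = Z²
H(r) = (-2 + r²)²
V - L(H(9)) = 47 - ((-2 + 9²)²)² = 47 - ((-2 + 81)²)² = 47 - (79²)² = 47 - 1*6241² = 47 - 1*38950081 = 47 - 38950081 = -38950034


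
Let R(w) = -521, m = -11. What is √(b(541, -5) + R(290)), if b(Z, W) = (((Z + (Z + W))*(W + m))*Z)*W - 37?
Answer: √46612002 ≈ 6827.3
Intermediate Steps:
b(Z, W) = -37 + W*Z*(-11 + W)*(W + 2*Z) (b(Z, W) = (((Z + (Z + W))*(W - 11))*Z)*W - 37 = (((Z + (W + Z))*(-11 + W))*Z)*W - 37 = (((W + 2*Z)*(-11 + W))*Z)*W - 37 = (((-11 + W)*(W + 2*Z))*Z)*W - 37 = (Z*(-11 + W)*(W + 2*Z))*W - 37 = W*Z*(-11 + W)*(W + 2*Z) - 37 = -37 + W*Z*(-11 + W)*(W + 2*Z))
√(b(541, -5) + R(290)) = √((-37 + 541*(-5)³ - 22*(-5)*541² - 11*541*(-5)² + 2*(-5)²*541²) - 521) = √((-37 + 541*(-125) - 22*(-5)*292681 - 11*541*25 + 2*25*292681) - 521) = √((-37 - 67625 + 32194910 - 148775 + 14634050) - 521) = √(46612523 - 521) = √46612002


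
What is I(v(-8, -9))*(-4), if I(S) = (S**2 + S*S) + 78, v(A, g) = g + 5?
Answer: -440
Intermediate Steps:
v(A, g) = 5 + g
I(S) = 78 + 2*S**2 (I(S) = (S**2 + S**2) + 78 = 2*S**2 + 78 = 78 + 2*S**2)
I(v(-8, -9))*(-4) = (78 + 2*(5 - 9)**2)*(-4) = (78 + 2*(-4)**2)*(-4) = (78 + 2*16)*(-4) = (78 + 32)*(-4) = 110*(-4) = -440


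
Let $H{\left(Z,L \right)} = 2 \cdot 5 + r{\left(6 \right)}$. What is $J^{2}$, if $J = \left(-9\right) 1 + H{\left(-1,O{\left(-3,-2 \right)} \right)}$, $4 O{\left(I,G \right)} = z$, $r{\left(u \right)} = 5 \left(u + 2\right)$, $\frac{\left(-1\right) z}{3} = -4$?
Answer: $1681$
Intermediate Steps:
$z = 12$ ($z = \left(-3\right) \left(-4\right) = 12$)
$r{\left(u \right)} = 10 + 5 u$ ($r{\left(u \right)} = 5 \left(2 + u\right) = 10 + 5 u$)
$O{\left(I,G \right)} = 3$ ($O{\left(I,G \right)} = \frac{1}{4} \cdot 12 = 3$)
$H{\left(Z,L \right)} = 50$ ($H{\left(Z,L \right)} = 2 \cdot 5 + \left(10 + 5 \cdot 6\right) = 10 + \left(10 + 30\right) = 10 + 40 = 50$)
$J = 41$ ($J = \left(-9\right) 1 + 50 = -9 + 50 = 41$)
$J^{2} = 41^{2} = 1681$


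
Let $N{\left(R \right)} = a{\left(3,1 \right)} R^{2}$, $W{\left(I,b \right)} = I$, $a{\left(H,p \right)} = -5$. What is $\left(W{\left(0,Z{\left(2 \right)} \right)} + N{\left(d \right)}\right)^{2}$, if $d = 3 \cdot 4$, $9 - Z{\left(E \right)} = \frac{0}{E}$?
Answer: $518400$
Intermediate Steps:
$Z{\left(E \right)} = 9$ ($Z{\left(E \right)} = 9 - \frac{0}{E} = 9 - 0 = 9 + 0 = 9$)
$d = 12$
$N{\left(R \right)} = - 5 R^{2}$
$\left(W{\left(0,Z{\left(2 \right)} \right)} + N{\left(d \right)}\right)^{2} = \left(0 - 5 \cdot 12^{2}\right)^{2} = \left(0 - 720\right)^{2} = \left(-720\right)^{2} = 518400$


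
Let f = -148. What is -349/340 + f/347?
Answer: -171423/117980 ≈ -1.4530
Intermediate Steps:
-349/340 + f/347 = -349/340 - 148/347 = -171423/117980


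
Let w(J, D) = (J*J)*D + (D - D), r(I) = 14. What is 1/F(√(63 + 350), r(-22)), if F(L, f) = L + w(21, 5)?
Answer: 315/694516 - √413/4861612 ≈ 0.00044937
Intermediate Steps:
w(J, D) = D*J² (w(J, D) = J²*D + 0 = D*J² + 0 = D*J²)
F(L, f) = 2205 + L (F(L, f) = L + 5*21² = L + 5*441 = L + 2205 = 2205 + L)
1/F(√(63 + 350), r(-22)) = 1/(2205 + √(63 + 350)) = 1/(2205 + √413)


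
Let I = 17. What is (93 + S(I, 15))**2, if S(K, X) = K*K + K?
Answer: 159201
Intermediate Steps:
S(K, X) = K + K**2 (S(K, X) = K**2 + K = K + K**2)
(93 + S(I, 15))**2 = (93 + 17*(1 + 17))**2 = (93 + 17*18)**2 = (93 + 306)**2 = 399**2 = 159201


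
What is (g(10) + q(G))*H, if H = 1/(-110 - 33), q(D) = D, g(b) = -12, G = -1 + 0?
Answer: 1/11 ≈ 0.090909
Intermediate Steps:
G = -1
H = -1/143 (H = 1/(-143) = -1/143 ≈ -0.0069930)
(g(10) + q(G))*H = (-12 - 1)*(-1/143) = -13*(-1/143) = 1/11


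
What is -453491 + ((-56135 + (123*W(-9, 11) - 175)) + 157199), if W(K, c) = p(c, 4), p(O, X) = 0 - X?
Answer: -353094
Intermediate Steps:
p(O, X) = -X
W(K, c) = -4 (W(K, c) = -1*4 = -4)
-453491 + ((-56135 + (123*W(-9, 11) - 175)) + 157199) = -453491 + ((-56135 + (123*(-4) - 175)) + 157199) = -453491 + ((-56135 + (-492 - 175)) + 157199) = -453491 + ((-56135 - 667) + 157199) = -453491 + (-56802 + 157199) = -453491 + 100397 = -353094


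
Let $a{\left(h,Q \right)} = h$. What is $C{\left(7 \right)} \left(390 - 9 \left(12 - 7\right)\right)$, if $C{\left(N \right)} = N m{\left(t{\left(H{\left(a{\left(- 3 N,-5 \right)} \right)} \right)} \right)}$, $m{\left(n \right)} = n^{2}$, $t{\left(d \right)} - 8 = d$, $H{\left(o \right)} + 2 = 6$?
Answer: $347760$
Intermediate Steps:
$H{\left(o \right)} = 4$ ($H{\left(o \right)} = -2 + 6 = 4$)
$t{\left(d \right)} = 8 + d$
$C{\left(N \right)} = 144 N$ ($C{\left(N \right)} = N \left(8 + 4\right)^{2} = N 12^{2} = N 144 = 144 N$)
$C{\left(7 \right)} \left(390 - 9 \left(12 - 7\right)\right) = 144 \cdot 7 \left(390 - 9 \left(12 - 7\right)\right) = 1008 \left(390 - 45\right) = 1008 \cdot 345 = 347760$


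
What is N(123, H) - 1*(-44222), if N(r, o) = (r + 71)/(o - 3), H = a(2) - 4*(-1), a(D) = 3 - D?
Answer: 44319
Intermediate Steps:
H = 5 (H = (3 - 1*2) - 4*(-1) = (3 - 2) + 4 = 1 + 4 = 5)
N(r, o) = (71 + r)/(-3 + o)
N(123, H) - 1*(-44222) = (71 + 123)/(-3 + 5) - 1*(-44222) = 194/2 + 44222 = (1/2)*194 + 44222 = 97 + 44222 = 44319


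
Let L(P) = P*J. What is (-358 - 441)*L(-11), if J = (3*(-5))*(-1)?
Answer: 131835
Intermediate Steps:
J = 15 (J = -15*(-1) = 15)
L(P) = 15*P (L(P) = P*15 = 15*P)
(-358 - 441)*L(-11) = (-358 - 441)*(15*(-11)) = -799*(-165) = 131835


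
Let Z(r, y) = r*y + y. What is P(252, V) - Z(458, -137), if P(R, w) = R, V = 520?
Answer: 63135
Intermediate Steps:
Z(r, y) = y + r*y
P(252, V) - Z(458, -137) = 252 - (-137)*(1 + 458) = 252 - (-137)*459 = 252 - 1*(-62883) = 252 + 62883 = 63135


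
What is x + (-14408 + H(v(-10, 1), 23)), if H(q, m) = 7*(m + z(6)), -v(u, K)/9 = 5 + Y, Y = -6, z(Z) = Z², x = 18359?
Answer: 4364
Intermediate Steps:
v(u, K) = 9 (v(u, K) = -9*(5 - 6) = -9*(-1) = 9)
H(q, m) = 252 + 7*m (H(q, m) = 7*(m + 6²) = 7*(m + 36) = 7*(36 + m) = 252 + 7*m)
x + (-14408 + H(v(-10, 1), 23)) = 18359 + (-14408 + (252 + 7*23)) = 18359 + (-14408 + (252 + 161)) = 18359 + (-14408 + 413) = 18359 - 13995 = 4364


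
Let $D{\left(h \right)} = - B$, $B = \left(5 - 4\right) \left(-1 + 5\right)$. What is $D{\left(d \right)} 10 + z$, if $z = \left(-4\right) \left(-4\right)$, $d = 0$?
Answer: $-24$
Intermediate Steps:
$z = 16$
$B = 4$ ($B = 1 \cdot 4 = 4$)
$D{\left(h \right)} = -4$ ($D{\left(h \right)} = \left(-1\right) 4 = -4$)
$D{\left(d \right)} 10 + z = \left(-4\right) 10 + 16 = -40 + 16 = -24$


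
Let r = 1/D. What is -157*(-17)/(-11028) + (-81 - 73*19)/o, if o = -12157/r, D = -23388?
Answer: -63240616409/261297354804 ≈ -0.24203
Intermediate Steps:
r = -1/23388 (r = 1/(-23388) = -1/23388 ≈ -4.2757e-5)
o = 284327916 (o = -12157/(-1/23388) = -12157*(-23388) = 284327916)
-157*(-17)/(-11028) + (-81 - 73*19)/o = -157*(-17)/(-11028) + (-81 - 73*19)/284327916 = 2669*(-1/11028) + (-81 - 1387)*(1/284327916) = -2669/11028 - 1468*1/284327916 = -2669/11028 - 367/71081979 = -63240616409/261297354804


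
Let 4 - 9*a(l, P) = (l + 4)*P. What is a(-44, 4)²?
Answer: 26896/81 ≈ 332.05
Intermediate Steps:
a(l, P) = 4/9 - P*(4 + l)/9 (a(l, P) = 4/9 - (l + 4)*P/9 = 4/9 - (4 + l)*P/9 = 4/9 - P*(4 + l)/9)
a(-44, 4)² = (4/9 - 4/9*4 - ⅑*4*(-44))² = (4/9 - 16/9 + 176/9)² = (164/9)² = 26896/81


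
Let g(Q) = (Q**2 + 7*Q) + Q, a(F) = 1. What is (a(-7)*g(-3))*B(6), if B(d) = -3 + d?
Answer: -45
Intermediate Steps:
g(Q) = Q**2 + 8*Q
(a(-7)*g(-3))*B(6) = (1*(-3*(8 - 3)))*(-3 + 6) = (1*(-3*5))*3 = (1*(-15))*3 = -15*3 = -45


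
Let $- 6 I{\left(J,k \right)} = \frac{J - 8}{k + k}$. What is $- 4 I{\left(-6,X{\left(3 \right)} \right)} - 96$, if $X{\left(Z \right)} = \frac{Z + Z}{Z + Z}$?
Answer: $- \frac{302}{3} \approx -100.67$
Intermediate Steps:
$X{\left(Z \right)} = 1$ ($X{\left(Z \right)} = \frac{2 Z}{2 Z} = 2 Z \frac{1}{2 Z} = 1$)
$I{\left(J,k \right)} = - \frac{-8 + J}{12 k}$ ($I{\left(J,k \right)} = - \frac{\left(J - 8\right) \frac{1}{k + k}}{6} = - \frac{\left(-8 + J\right) \frac{1}{2 k}}{6} = - \frac{\frac{1}{2} \frac{1}{k} \left(-8 + J\right)}{6} = - \frac{-8 + J}{12 k}$)
$- 4 I{\left(-6,X{\left(3 \right)} \right)} - 96 = - 4 \frac{8 - -6}{12 \cdot 1} - 96 = - 4 \cdot \frac{1}{12} \cdot 1 \left(8 + 6\right) - 96 = - 4 \cdot \frac{1}{12} \cdot 1 \cdot 14 - 96 = \left(-4\right) \frac{7}{6} - 96 = - \frac{14}{3} - 96 = - \frac{302}{3}$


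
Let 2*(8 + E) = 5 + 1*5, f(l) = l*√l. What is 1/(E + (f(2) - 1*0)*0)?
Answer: -⅓ ≈ -0.33333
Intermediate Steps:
f(l) = l^(3/2)
E = -3 (E = -8 + (5 + 1*5)/2 = -8 + (5 + 5)/2 = -8 + (½)*10 = -8 + 5 = -3)
1/(E + (f(2) - 1*0)*0) = 1/(-3 + (2^(3/2) - 1*0)*0) = 1/(-3 + (2*√2 + 0)*0) = 1/(-3 + (2*√2)*0) = 1/(-3 + 0) = 1/(-3) = -⅓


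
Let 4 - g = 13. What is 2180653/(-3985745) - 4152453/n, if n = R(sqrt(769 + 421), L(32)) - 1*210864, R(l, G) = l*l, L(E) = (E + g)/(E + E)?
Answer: 16093392545363/835707097130 ≈ 19.257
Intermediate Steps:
g = -9 (g = 4 - 1*13 = 4 - 13 = -9)
L(E) = (-9 + E)/(2*E) (L(E) = (E - 9)/(E + E) = (-9 + E)/((2*E)) = (-9 + E)*(1/(2*E)) = (-9 + E)/(2*E))
R(l, G) = l**2
n = -209674 (n = (sqrt(769 + 421))**2 - 1*210864 = (sqrt(1190))**2 - 210864 = 1190 - 210864 = -209674)
2180653/(-3985745) - 4152453/n = 2180653/(-3985745) - 4152453/(-209674) = 2180653*(-1/3985745) - 4152453*(-1/209674) = -2180653/3985745 + 4152453/209674 = 16093392545363/835707097130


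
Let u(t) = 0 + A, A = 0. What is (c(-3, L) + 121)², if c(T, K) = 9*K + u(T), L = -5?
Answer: 5776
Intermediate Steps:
u(t) = 0 (u(t) = 0 + 0 = 0)
c(T, K) = 9*K (c(T, K) = 9*K + 0 = 9*K)
(c(-3, L) + 121)² = (9*(-5) + 121)² = (-45 + 121)² = 76² = 5776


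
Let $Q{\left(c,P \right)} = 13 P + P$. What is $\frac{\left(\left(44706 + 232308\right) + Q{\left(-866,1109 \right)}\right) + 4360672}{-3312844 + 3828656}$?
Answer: $\frac{1163303}{128953} \approx 9.0211$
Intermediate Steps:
$Q{\left(c,P \right)} = 14 P$
$\frac{\left(\left(44706 + 232308\right) + Q{\left(-866,1109 \right)}\right) + 4360672}{-3312844 + 3828656} = \frac{\left(\left(44706 + 232308\right) + 14 \cdot 1109\right) + 4360672}{-3312844 + 3828656} = \frac{\left(277014 + 15526\right) + 4360672}{515812} = \left(292540 + 4360672\right) \frac{1}{515812} = 4653212 \cdot \frac{1}{515812} = \frac{1163303}{128953}$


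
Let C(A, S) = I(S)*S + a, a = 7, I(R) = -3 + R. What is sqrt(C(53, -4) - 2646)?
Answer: I*sqrt(2611) ≈ 51.098*I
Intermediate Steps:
C(A, S) = 7 + S*(-3 + S) (C(A, S) = (-3 + S)*S + 7 = S*(-3 + S) + 7 = 7 + S*(-3 + S))
sqrt(C(53, -4) - 2646) = sqrt((7 - 4*(-3 - 4)) - 2646) = sqrt((7 - 4*(-7)) - 2646) = sqrt((7 + 28) - 2646) = sqrt(35 - 2646) = sqrt(-2611) = I*sqrt(2611)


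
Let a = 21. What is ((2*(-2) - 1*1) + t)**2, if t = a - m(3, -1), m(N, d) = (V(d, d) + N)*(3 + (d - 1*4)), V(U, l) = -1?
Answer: 400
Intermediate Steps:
m(N, d) = (-1 + N)*(-1 + d) (m(N, d) = (-1 + N)*(3 + (d - 1*4)) = (-1 + N)*(3 + (d - 4)) = (-1 + N)*(3 + (-4 + d)) = (-1 + N)*(-1 + d))
t = 25 (t = 21 - (1 - 1*3 - 1*(-1) + 3*(-1)) = 21 - (1 - 3 + 1 - 3) = 21 - 1*(-4) = 21 + 4 = 25)
((2*(-2) - 1*1) + t)**2 = ((2*(-2) - 1*1) + 25)**2 = ((-4 - 1) + 25)**2 = (-5 + 25)**2 = 20**2 = 400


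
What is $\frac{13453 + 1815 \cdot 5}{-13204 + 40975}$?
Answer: $\frac{22528}{27771} \approx 0.81121$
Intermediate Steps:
$\frac{13453 + 1815 \cdot 5}{-13204 + 40975} = \frac{13453 + 9075}{27771} = 22528 \cdot \frac{1}{27771} = \frac{22528}{27771}$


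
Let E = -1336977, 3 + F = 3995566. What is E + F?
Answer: 2658586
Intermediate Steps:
F = 3995563 (F = -3 + 3995566 = 3995563)
E + F = -1336977 + 3995563 = 2658586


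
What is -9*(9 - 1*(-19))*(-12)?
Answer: 3024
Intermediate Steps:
-9*(9 - 1*(-19))*(-12) = -9*(9 + 19)*(-12) = -9*28*(-12) = -252*(-12) = 3024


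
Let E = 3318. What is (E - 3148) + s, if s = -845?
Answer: -675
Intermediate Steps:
(E - 3148) + s = (3318 - 3148) - 845 = 170 - 845 = -675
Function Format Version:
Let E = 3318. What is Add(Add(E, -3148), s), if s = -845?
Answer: -675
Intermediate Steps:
Add(Add(E, -3148), s) = Add(Add(3318, -3148), -845) = Add(170, -845) = -675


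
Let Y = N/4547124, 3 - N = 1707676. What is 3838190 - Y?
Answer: 17452727573233/4547124 ≈ 3.8382e+6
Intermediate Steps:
N = -1707673 (N = 3 - 1*1707676 = 3 - 1707676 = -1707673)
Y = -1707673/4547124 ≈ -0.37555
3838190 - Y = 3838190 - 1*(-1707673/4547124) = 3838190 + 1707673/4547124 = 17452727573233/4547124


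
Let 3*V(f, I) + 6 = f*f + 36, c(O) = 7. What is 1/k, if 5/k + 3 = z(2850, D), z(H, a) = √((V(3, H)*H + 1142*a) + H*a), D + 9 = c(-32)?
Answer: -⅗ + √29066/5 ≈ 33.497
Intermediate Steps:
D = -2 (D = -9 + 7 = -2)
V(f, I) = 10 + f²/3 (V(f, I) = -2 + (f*f + 36)/3 = -2 + (f² + 36)/3 = -2 + (36 + f²)/3 = -2 + (12 + f²/3) = 10 + f²/3)
z(H, a) = √(13*H + 1142*a + H*a) (z(H, a) = √(((10 + (⅓)*3²)*H + 1142*a) + H*a) = √(((10 + (⅓)*9)*H + 1142*a) + H*a) = √(((10 + 3)*H + 1142*a) + H*a) = √((13*H + 1142*a) + H*a) = √(13*H + 1142*a + H*a))
k = 5/(-3 + √29066) (k = 5/(-3 + √(13*2850 + 1142*(-2) + 2850*(-2))) = 5/(-3 + √(37050 - 2284 - 5700)) = 5/(-3 + √29066) ≈ 0.029853)
1/k = 1/(15/29057 + 5*√29066/29057)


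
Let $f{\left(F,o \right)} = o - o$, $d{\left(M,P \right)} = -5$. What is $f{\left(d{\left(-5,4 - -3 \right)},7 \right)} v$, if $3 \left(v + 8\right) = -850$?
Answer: $0$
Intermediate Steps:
$v = - \frac{874}{3}$ ($v = -8 + \frac{1}{3} \left(-850\right) = -8 - \frac{850}{3} = - \frac{874}{3} \approx -291.33$)
$f{\left(F,o \right)} = 0$
$f{\left(d{\left(-5,4 - -3 \right)},7 \right)} v = 0 \left(- \frac{874}{3}\right) = 0$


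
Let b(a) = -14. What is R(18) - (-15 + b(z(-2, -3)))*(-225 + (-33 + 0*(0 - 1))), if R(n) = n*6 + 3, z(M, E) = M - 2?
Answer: -7371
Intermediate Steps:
z(M, E) = -2 + M
R(n) = 3 + 6*n (R(n) = 6*n + 3 = 3 + 6*n)
R(18) - (-15 + b(z(-2, -3)))*(-225 + (-33 + 0*(0 - 1))) = (3 + 6*18) - (-15 - 14)*(-225 + (-33 + 0*(0 - 1))) = (3 + 108) - (-29)*(-225 + (-33 + 0*(-1))) = 111 - (-29)*(-225 + (-33 + 0)) = 111 - (-29)*(-225 - 33) = 111 - (-29)*(-258) = 111 - 1*7482 = 111 - 7482 = -7371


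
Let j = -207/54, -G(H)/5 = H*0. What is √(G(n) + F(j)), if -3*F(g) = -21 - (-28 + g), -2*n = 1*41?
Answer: I*√130/6 ≈ 1.9003*I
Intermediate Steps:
n = -41/2 ≈ -20.500
G(H) = 0 (G(H) = -5*H*0 = -5*0 = 0)
j = -23/6 (j = -207*1/54 = -23/6 ≈ -3.8333)
F(g) = -7/3 + g/3 (F(g) = -(-21 - (-28 + g))/3 = -(-21 + (28 - g))/3 = -(7 - g)/3 = -7/3 + g/3)
√(G(n) + F(j)) = √(0 + (-7/3 + (⅓)*(-23/6))) = √(0 + (-7/3 - 23/18)) = √(0 - 65/18) = √(-65/18) = I*√130/6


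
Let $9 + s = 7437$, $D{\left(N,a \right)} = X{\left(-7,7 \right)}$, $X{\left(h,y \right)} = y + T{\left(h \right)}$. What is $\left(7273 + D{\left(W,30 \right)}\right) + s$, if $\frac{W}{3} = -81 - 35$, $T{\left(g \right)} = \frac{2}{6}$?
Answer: $\frac{44125}{3} \approx 14708.0$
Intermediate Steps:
$T{\left(g \right)} = \frac{1}{3}$ ($T{\left(g \right)} = 2 \cdot \frac{1}{6} = \frac{1}{3}$)
$X{\left(h,y \right)} = \frac{1}{3} + y$ ($X{\left(h,y \right)} = y + \frac{1}{3} = \frac{1}{3} + y$)
$W = -348$ ($W = 3 \left(-81 - 35\right) = 3 \left(-116\right) = -348$)
$D{\left(N,a \right)} = \frac{22}{3}$ ($D{\left(N,a \right)} = \frac{1}{3} + 7 = \frac{22}{3}$)
$s = 7428$ ($s = -9 + 7437 = 7428$)
$\left(7273 + D{\left(W,30 \right)}\right) + s = \left(7273 + \frac{22}{3}\right) + 7428 = \frac{21841}{3} + 7428 = \frac{44125}{3}$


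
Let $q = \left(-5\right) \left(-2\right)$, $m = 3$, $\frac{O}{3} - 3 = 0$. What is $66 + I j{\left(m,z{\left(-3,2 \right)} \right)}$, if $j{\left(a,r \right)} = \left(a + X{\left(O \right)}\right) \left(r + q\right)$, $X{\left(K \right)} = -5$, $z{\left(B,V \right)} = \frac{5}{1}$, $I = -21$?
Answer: $696$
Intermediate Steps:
$O = 9$ ($O = 9 + 3 \cdot 0 = 9 + 0 = 9$)
$z{\left(B,V \right)} = 5$ ($z{\left(B,V \right)} = 5 \cdot 1 = 5$)
$q = 10$
$j{\left(a,r \right)} = \left(-5 + a\right) \left(10 + r\right)$ ($j{\left(a,r \right)} = \left(a - 5\right) \left(r + 10\right) = \left(-5 + a\right) \left(10 + r\right)$)
$66 + I j{\left(m,z{\left(-3,2 \right)} \right)} = 66 - 21 \left(-50 - 25 + 10 \cdot 3 + 3 \cdot 5\right) = 66 - 21 \left(-50 - 25 + 30 + 15\right) = 66 - -630 = 66 + 630 = 696$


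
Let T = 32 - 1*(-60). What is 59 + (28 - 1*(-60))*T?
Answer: 8155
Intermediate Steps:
T = 92 (T = 32 + 60 = 92)
59 + (28 - 1*(-60))*T = 59 + (28 - 1*(-60))*92 = 59 + (28 + 60)*92 = 59 + 88*92 = 59 + 8096 = 8155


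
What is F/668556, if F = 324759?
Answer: 108253/222852 ≈ 0.48576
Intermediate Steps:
F/668556 = 324759/668556 = 324759*(1/668556) = 108253/222852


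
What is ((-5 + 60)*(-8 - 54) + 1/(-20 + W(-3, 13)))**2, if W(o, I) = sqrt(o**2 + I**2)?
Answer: 286554780889/24642 + 378520*sqrt(178)/12321 ≈ 1.1629e+7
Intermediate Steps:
W(o, I) = sqrt(I**2 + o**2)
((-5 + 60)*(-8 - 54) + 1/(-20 + W(-3, 13)))**2 = ((-5 + 60)*(-8 - 54) + 1/(-20 + sqrt(13**2 + (-3)**2)))**2 = (55*(-62) + 1/(-20 + sqrt(169 + 9)))**2 = (-3410 + 1/(-20 + sqrt(178)))**2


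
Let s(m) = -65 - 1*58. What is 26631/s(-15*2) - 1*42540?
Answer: -1753017/41 ≈ -42757.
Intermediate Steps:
s(m) = -123 (s(m) = -65 - 58 = -123)
26631/s(-15*2) - 1*42540 = 26631/(-123) - 1*42540 = 26631*(-1/123) - 42540 = -8877/41 - 42540 = -1753017/41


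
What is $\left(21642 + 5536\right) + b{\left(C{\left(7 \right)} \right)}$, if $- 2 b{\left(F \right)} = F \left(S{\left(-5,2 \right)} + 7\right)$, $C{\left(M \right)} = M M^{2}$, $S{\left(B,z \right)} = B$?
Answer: $26835$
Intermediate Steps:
$C{\left(M \right)} = M^{3}$
$b{\left(F \right)} = - F$ ($b{\left(F \right)} = - \frac{F \left(-5 + 7\right)}{2} = - \frac{F 2}{2} = - \frac{2 F}{2} = - F$)
$\left(21642 + 5536\right) + b{\left(C{\left(7 \right)} \right)} = \left(21642 + 5536\right) - 7^{3} = 27178 - 343 = 26835$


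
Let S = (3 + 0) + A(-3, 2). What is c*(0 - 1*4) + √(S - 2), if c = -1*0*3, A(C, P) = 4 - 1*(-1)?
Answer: √6 ≈ 2.4495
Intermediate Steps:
A(C, P) = 5 (A(C, P) = 4 + 1 = 5)
S = 8 (S = (3 + 0) + 5 = 3 + 5 = 8)
c = 0 (c = 0*3 = 0)
c*(0 - 1*4) + √(S - 2) = 0*(0 - 1*4) + √(8 - 2) = 0*(0 - 4) + √6 = 0*(-4) + √6 = 0 + √6 = √6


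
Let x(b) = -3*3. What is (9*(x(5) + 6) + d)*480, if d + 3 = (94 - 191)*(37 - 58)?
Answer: 963360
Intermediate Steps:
x(b) = -9
d = 2034 (d = -3 + (94 - 191)*(37 - 58) = -3 - 97*(-21) = -3 + 2037 = 2034)
(9*(x(5) + 6) + d)*480 = (9*(-9 + 6) + 2034)*480 = (9*(-3) + 2034)*480 = (-27 + 2034)*480 = 2007*480 = 963360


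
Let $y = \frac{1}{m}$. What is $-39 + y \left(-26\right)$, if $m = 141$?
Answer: $- \frac{5525}{141} \approx -39.184$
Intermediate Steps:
$y = \frac{1}{141} \approx 0.0070922$
$-39 + y \left(-26\right) = -39 + \frac{1}{141} \left(-26\right) = -39 - \frac{26}{141} = - \frac{5525}{141}$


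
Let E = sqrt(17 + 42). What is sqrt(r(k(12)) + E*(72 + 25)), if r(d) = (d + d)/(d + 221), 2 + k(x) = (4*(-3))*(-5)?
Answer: sqrt(3596 + 838953*sqrt(59))/93 ≈ 27.304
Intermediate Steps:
E = sqrt(59) ≈ 7.6811
k(x) = 58 (k(x) = -2 + (4*(-3))*(-5) = -2 - 12*(-5) = -2 + 60 = 58)
r(d) = 2*d/(221 + d) (r(d) = (2*d)/(221 + d) = 2*d/(221 + d))
sqrt(r(k(12)) + E*(72 + 25)) = sqrt(2*58/(221 + 58) + sqrt(59)*(72 + 25)) = sqrt(2*58/279 + sqrt(59)*97) = sqrt(2*58*(1/279) + 97*sqrt(59)) = sqrt(116/279 + 97*sqrt(59))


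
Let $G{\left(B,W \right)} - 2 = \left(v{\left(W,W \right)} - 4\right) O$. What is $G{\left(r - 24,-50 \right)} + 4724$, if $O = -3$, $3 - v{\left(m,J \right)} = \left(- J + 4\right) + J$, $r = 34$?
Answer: $4741$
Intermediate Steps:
$v{\left(m,J \right)} = -1$ ($v{\left(m,J \right)} = 3 - \left(\left(- J + 4\right) + J\right) = 3 - \left(\left(4 - J\right) + J\right) = 3 - 4 = -1$)
$G{\left(B,W \right)} = 17$ ($G{\left(B,W \right)} = 2 + \left(-1 - 4\right) \left(-3\right) = 2 - -15 = 2 + 15 = 17$)
$G{\left(r - 24,-50 \right)} + 4724 = 17 + 4724 = 4741$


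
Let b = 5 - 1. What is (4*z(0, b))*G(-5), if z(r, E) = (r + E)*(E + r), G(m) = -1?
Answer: -64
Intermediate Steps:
b = 4
z(r, E) = (E + r)**2 (z(r, E) = (E + r)*(E + r) = (E + r)**2)
(4*z(0, b))*G(-5) = (4*(4 + 0)**2)*(-1) = (4*4**2)*(-1) = (4*16)*(-1) = 64*(-1) = -64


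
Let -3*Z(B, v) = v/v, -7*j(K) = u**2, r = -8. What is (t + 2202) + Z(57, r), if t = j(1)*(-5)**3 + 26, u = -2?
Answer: 48281/21 ≈ 2299.1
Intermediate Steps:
j(K) = -4/7 (j(K) = -1/7*(-2)**2 = -1/7*4 = -4/7)
Z(B, v) = -1/3 (Z(B, v) = -v/(3*v) = -1/3*1 = -1/3)
t = 682/7 (t = -4/7*(-5)**3 + 26 = -4/7*(-125) + 26 = 500/7 + 26 = 682/7 ≈ 97.429)
(t + 2202) + Z(57, r) = (682/7 + 2202) - 1/3 = 16096/7 - 1/3 = 48281/21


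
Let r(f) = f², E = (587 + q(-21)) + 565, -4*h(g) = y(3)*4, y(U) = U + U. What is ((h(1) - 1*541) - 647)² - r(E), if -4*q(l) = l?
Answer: 1382535/16 ≈ 86409.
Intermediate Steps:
y(U) = 2*U
q(l) = -l/4
h(g) = -6 (h(g) = -2*3*4/4 = -3*4/2 = -¼*24 = -6)
E = 4629/4 (E = (587 - ¼*(-21)) + 565 = (587 + 21/4) + 565 = 2369/4 + 565 = 4629/4 ≈ 1157.3)
((h(1) - 1*541) - 647)² - r(E) = ((-6 - 1*541) - 647)² - (4629/4)² = ((-6 - 541) - 647)² - 1*21427641/16 = (-547 - 647)² - 21427641/16 = (-1194)² - 21427641/16 = 1425636 - 21427641/16 = 1382535/16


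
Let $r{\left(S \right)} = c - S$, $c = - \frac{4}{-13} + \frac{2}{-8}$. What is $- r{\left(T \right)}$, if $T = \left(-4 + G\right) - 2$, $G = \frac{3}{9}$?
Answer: $- \frac{893}{156} \approx -5.7244$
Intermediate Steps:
$G = \frac{1}{3}$ ($G = 3 \cdot \frac{1}{9} = \frac{1}{3} \approx 0.33333$)
$c = \frac{3}{52}$ ($c = \left(-4\right) \left(- \frac{1}{13}\right) + 2 \left(- \frac{1}{8}\right) = \frac{4}{13} - \frac{1}{4} = \frac{3}{52} \approx 0.057692$)
$T = - \frac{17}{3}$ ($T = \left(-4 + \frac{1}{3}\right) - 2 = - \frac{11}{3} - 2 = - \frac{17}{3} \approx -5.6667$)
$r{\left(S \right)} = \frac{3}{52} - S$
$- r{\left(T \right)} = - (\frac{3}{52} - - \frac{17}{3}) = - (\frac{3}{52} + \frac{17}{3}) = \left(-1\right) \frac{893}{156} = - \frac{893}{156}$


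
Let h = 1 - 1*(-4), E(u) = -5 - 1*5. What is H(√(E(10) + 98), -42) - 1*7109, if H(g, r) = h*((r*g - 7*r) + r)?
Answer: -5849 - 420*√22 ≈ -7819.0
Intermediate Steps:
E(u) = -10 (E(u) = -5 - 5 = -10)
h = 5 (h = 1 + 4 = 5)
H(g, r) = -30*r + 5*g*r (H(g, r) = 5*((r*g - 7*r) + r) = 5*((g*r - 7*r) + r) = 5*((-7*r + g*r) + r) = 5*(-6*r + g*r) = -30*r + 5*g*r)
H(√(E(10) + 98), -42) - 1*7109 = 5*(-42)*(-6 + √(-10 + 98)) - 1*7109 = 5*(-42)*(-6 + √88) - 7109 = 5*(-42)*(-6 + 2*√22) - 7109 = (1260 - 420*√22) - 7109 = -5849 - 420*√22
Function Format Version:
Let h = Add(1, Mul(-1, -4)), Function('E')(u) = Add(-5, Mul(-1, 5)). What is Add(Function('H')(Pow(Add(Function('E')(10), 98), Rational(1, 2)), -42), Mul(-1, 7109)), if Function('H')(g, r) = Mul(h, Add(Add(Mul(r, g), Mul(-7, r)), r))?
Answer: Add(-5849, Mul(-420, Pow(22, Rational(1, 2)))) ≈ -7819.0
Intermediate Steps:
Function('E')(u) = -10 (Function('E')(u) = Add(-5, -5) = -10)
h = 5 (h = Add(1, 4) = 5)
Function('H')(g, r) = Add(Mul(-30, r), Mul(5, g, r)) (Function('H')(g, r) = Mul(5, Add(Add(Mul(r, g), Mul(-7, r)), r)) = Mul(5, Add(Add(Mul(g, r), Mul(-7, r)), r)) = Mul(5, Add(Add(Mul(-7, r), Mul(g, r)), r)) = Mul(5, Add(Mul(-6, r), Mul(g, r))) = Add(Mul(-30, r), Mul(5, g, r)))
Add(Function('H')(Pow(Add(Function('E')(10), 98), Rational(1, 2)), -42), Mul(-1, 7109)) = Add(Mul(5, -42, Add(-6, Pow(Add(-10, 98), Rational(1, 2)))), Mul(-1, 7109)) = Add(Mul(5, -42, Add(-6, Pow(88, Rational(1, 2)))), -7109) = Add(Mul(5, -42, Add(-6, Mul(2, Pow(22, Rational(1, 2))))), -7109) = Add(Add(1260, Mul(-420, Pow(22, Rational(1, 2)))), -7109) = Add(-5849, Mul(-420, Pow(22, Rational(1, 2))))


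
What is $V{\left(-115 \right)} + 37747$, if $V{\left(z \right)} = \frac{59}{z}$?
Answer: $\frac{4340846}{115} \approx 37747.0$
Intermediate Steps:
$V{\left(-115 \right)} + 37747 = \frac{59}{-115} + 37747 = 59 \left(- \frac{1}{115}\right) + 37747 = - \frac{59}{115} + 37747 = \frac{4340846}{115}$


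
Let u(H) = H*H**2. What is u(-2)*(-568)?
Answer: 4544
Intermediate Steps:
u(H) = H**3
u(-2)*(-568) = (-2)**3*(-568) = -8*(-568) = 4544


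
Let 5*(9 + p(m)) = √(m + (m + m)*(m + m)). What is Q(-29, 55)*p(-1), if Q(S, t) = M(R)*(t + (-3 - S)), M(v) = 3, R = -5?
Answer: -2187 + 243*√3/5 ≈ -2102.8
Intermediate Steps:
p(m) = -9 + √(m + 4*m²)/5 (p(m) = -9 + √(m + (m + m)*(m + m))/5 = -9 + √(m + (2*m)*(2*m))/5 = -9 + √(m + 4*m²)/5)
Q(S, t) = -9 - 3*S + 3*t (Q(S, t) = 3*(t + (-3 - S)) = 3*(-3 + t - S) = -9 - 3*S + 3*t)
Q(-29, 55)*p(-1) = (-9 - 3*(-29) + 3*55)*(-9 + √(-(1 + 4*(-1)))/5) = (-9 + 87 + 165)*(-9 + √(-(1 - 4))/5) = 243*(-9 + √(-1*(-3))/5) = 243*(-9 + √3/5) = -2187 + 243*√3/5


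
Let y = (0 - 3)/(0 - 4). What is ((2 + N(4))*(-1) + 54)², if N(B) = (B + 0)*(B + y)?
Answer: 1089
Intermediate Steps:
y = ¾ (y = -3/(-4) = -3*(-¼) = ¾ ≈ 0.75000)
N(B) = B*(¾ + B) (N(B) = (B + 0)*(B + ¾) = B*(¾ + B))
((2 + N(4))*(-1) + 54)² = ((2 + (¼)*4*(3 + 4*4))*(-1) + 54)² = ((2 + (¼)*4*(3 + 16))*(-1) + 54)² = ((2 + (¼)*4*19)*(-1) + 54)² = ((2 + 19)*(-1) + 54)² = (21*(-1) + 54)² = (-21 + 54)² = 33² = 1089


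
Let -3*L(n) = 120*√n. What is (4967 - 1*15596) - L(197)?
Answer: -10629 + 40*√197 ≈ -10068.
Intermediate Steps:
L(n) = -40*√n
(4967 - 1*15596) - L(197) = (4967 - 1*15596) - (-40)*√197 = (4967 - 15596) + 40*√197 = -10629 + 40*√197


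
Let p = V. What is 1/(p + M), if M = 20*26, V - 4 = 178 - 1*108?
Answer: 1/594 ≈ 0.0016835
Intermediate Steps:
V = 74 (V = 4 + (178 - 1*108) = 4 + (178 - 108) = 4 + 70 = 74)
p = 74
M = 520
1/(p + M) = 1/(74 + 520) = 1/594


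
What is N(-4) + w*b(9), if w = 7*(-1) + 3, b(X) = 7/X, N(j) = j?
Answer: -64/9 ≈ -7.1111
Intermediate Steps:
w = -4 (w = -7 + 3 = -4)
N(-4) + w*b(9) = -4 - 28/9 = -64/9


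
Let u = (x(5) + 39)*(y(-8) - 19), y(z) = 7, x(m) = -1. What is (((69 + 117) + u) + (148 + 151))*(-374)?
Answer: -10846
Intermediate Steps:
u = -456 (u = (-1 + 39)*(7 - 19) = 38*(-12) = -456)
(((69 + 117) + u) + (148 + 151))*(-374) = (((69 + 117) - 456) + (148 + 151))*(-374) = ((186 - 456) + 299)*(-374) = (-270 + 299)*(-374) = 29*(-374) = -10846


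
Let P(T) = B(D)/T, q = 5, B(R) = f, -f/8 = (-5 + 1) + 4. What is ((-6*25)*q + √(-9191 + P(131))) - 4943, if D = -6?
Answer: -5693 + I*√9191 ≈ -5693.0 + 95.87*I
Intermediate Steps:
f = 0 (f = -8*((-5 + 1) + 4) = -8*(-4 + 4) = -8*0 = 0)
B(R) = 0
P(T) = 0 (P(T) = 0/T = 0)
((-6*25)*q + √(-9191 + P(131))) - 4943 = (-6*25*5 + √(-9191 + 0)) - 4943 = (-150*5 + √(-9191)) - 4943 = (-750 + I*√9191) - 4943 = -5693 + I*√9191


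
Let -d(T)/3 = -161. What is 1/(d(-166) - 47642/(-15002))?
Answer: 7501/3646804 ≈ 0.0020569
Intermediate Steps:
d(T) = 483 (d(T) = -3*(-161) = 483)
1/(d(-166) - 47642/(-15002)) = 1/(483 - 47642/(-15002)) = 1/(483 - 47642*(-1/15002)) = 1/(483 + 23821/7501) = 1/(3646804/7501) = 7501/3646804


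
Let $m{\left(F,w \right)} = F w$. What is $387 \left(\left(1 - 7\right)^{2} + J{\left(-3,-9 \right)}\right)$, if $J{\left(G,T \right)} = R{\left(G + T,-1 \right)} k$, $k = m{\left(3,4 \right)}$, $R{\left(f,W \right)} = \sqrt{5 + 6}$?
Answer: $13932 + 4644 \sqrt{11} \approx 29334.0$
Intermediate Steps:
$R{\left(f,W \right)} = \sqrt{11}$
$k = 12$ ($k = 3 \cdot 4 = 12$)
$J{\left(G,T \right)} = 12 \sqrt{11}$ ($J{\left(G,T \right)} = \sqrt{11} \cdot 12 = 12 \sqrt{11}$)
$387 \left(\left(1 - 7\right)^{2} + J{\left(-3,-9 \right)}\right) = 387 \left(\left(1 - 7\right)^{2} + 12 \sqrt{11}\right) = 387 \left(\left(-6\right)^{2} + 12 \sqrt{11}\right) = 387 \left(36 + 12 \sqrt{11}\right) = 13932 + 4644 \sqrt{11}$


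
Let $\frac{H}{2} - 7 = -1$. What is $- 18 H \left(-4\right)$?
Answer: $864$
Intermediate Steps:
$H = 12$ ($H = 14 + 2 \left(-1\right) = 14 - 2 = 12$)
$- 18 H \left(-4\right) = - 18 \cdot 12 \left(-4\right) = \left(-18\right) \left(-48\right) = 864$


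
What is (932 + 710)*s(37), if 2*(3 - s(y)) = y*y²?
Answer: -41581187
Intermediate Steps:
s(y) = 3 - y³/2 (s(y) = 3 - y*y²/2 = 3 - y³/2)
(932 + 710)*s(37) = (932 + 710)*(3 - ½*37³) = 1642*(3 - ½*50653) = 1642*(3 - 50653/2) = 1642*(-50647/2) = -41581187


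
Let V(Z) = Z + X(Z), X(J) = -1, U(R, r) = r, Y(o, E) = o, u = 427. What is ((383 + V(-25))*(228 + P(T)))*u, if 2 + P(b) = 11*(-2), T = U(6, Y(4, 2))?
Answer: 31097556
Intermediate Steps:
T = 4
V(Z) = -1 + Z (V(Z) = Z - 1 = -1 + Z)
P(b) = -24 (P(b) = -2 + 11*(-2) = -2 - 22 = -24)
((383 + V(-25))*(228 + P(T)))*u = ((383 + (-1 - 25))*(228 - 24))*427 = ((383 - 26)*204)*427 = (357*204)*427 = 72828*427 = 31097556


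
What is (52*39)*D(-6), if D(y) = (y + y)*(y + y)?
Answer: 292032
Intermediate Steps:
D(y) = 4*y² (D(y) = (2*y)*(2*y) = 4*y²)
(52*39)*D(-6) = (52*39)*(4*(-6)²) = 2028*(4*36) = 2028*144 = 292032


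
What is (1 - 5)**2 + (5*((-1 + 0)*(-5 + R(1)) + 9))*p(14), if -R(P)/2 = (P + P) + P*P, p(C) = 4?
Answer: 416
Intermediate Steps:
R(P) = -4*P - 2*P**2 (R(P) = -2*((P + P) + P*P) = -2*(2*P + P**2) = -2*(P**2 + 2*P) = -4*P - 2*P**2)
(1 - 5)**2 + (5*((-1 + 0)*(-5 + R(1)) + 9))*p(14) = (1 - 5)**2 + (5*((-1 + 0)*(-5 - 2*1*(2 + 1)) + 9))*4 = (-4)**2 + (5*(-(-5 - 2*1*3) + 9))*4 = 16 + (5*(-(-5 - 6) + 9))*4 = 16 + (5*(-1*(-11) + 9))*4 = 16 + (5*(11 + 9))*4 = 16 + (5*20)*4 = 16 + 100*4 = 16 + 400 = 416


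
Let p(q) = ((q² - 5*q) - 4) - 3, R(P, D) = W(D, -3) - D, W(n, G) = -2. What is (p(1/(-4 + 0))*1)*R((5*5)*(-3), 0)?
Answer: 91/8 ≈ 11.375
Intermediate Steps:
R(P, D) = -2 - D
p(q) = -7 + q² - 5*q (p(q) = (-4 + q² - 5*q) - 3 = -7 + q² - 5*q)
(p(1/(-4 + 0))*1)*R((5*5)*(-3), 0) = ((-7 + (1/(-4 + 0))² - 5/(-4 + 0))*1)*(-2 - 1*0) = ((-7 + (1/(-4))² - 5/(-4))*1)*(-2 + 0) = ((-7 + (-¼)² - 5*(-¼))*1)*(-2) = ((-7 + 1/16 + 5/4)*1)*(-2) = -91/16*1*(-2) = -91/16*(-2) = 91/8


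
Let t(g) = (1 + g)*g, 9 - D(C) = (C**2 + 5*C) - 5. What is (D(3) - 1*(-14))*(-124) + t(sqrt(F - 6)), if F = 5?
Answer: -497 + I ≈ -497.0 + 1.0*I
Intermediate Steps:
D(C) = 14 - C**2 - 5*C (D(C) = 9 - ((C**2 + 5*C) - 5) = 9 - (-5 + C**2 + 5*C) = 9 + (5 - C**2 - 5*C) = 14 - C**2 - 5*C)
t(g) = g*(1 + g)
(D(3) - 1*(-14))*(-124) + t(sqrt(F - 6)) = ((14 - 1*3**2 - 5*3) - 1*(-14))*(-124) + sqrt(5 - 6)*(1 + sqrt(5 - 6)) = ((14 - 1*9 - 15) + 14)*(-124) + sqrt(-1)*(1 + sqrt(-1)) = ((14 - 9 - 15) + 14)*(-124) + I*(1 + I) = (-10 + 14)*(-124) + I*(1 + I) = 4*(-124) + I*(1 + I) = -496 + I*(1 + I)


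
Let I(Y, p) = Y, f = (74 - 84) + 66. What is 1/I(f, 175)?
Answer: 1/56 ≈ 0.017857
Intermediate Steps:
f = 56 (f = -10 + 66 = 56)
1/I(f, 175) = 1/56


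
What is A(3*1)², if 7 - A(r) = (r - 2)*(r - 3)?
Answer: 49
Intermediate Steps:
A(r) = 7 - (-3 + r)*(-2 + r) (A(r) = 7 - (r - 2)*(r - 3) = 7 - (-2 + r)*(-3 + r) = 7 - (-3 + r)*(-2 + r))
A(3*1)² = (1 - (3*1)² + 5*(3*1))² = (1 - 1*3² + 5*3)² = (1 - 1*9 + 15)² = (1 - 9 + 15)² = 7² = 49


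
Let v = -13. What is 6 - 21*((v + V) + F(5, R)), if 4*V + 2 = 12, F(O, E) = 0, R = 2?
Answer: 453/2 ≈ 226.50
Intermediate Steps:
V = 5/2 (V = -1/2 + (1/4)*12 = -1/2 + 3 = 5/2 ≈ 2.5000)
6 - 21*((v + V) + F(5, R)) = 6 - 21*((-13 + 5/2) + 0) = 6 - 21*(-21/2 + 0) = 6 - 21*(-21/2) = 6 + 441/2 = 453/2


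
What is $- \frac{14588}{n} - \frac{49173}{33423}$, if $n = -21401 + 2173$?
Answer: $- \frac{38160310}{53554787} \approx -0.71255$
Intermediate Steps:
$n = -19228$
$- \frac{14588}{n} - \frac{49173}{33423} = - \frac{14588}{-19228} - \frac{49173}{33423} = \left(-14588\right) \left(- \frac{1}{19228}\right) - \frac{16391}{11141} = \frac{3647}{4807} - \frac{16391}{11141} = - \frac{38160310}{53554787}$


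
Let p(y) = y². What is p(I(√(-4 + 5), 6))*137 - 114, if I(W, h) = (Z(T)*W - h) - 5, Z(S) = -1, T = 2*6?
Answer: 19614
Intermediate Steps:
T = 12
I(W, h) = -5 - W - h (I(W, h) = (-W - h) - 5 = -5 - W - h)
p(I(√(-4 + 5), 6))*137 - 114 = (-5 - √(-4 + 5) - 1*6)²*137 - 114 = (-5 - √1 - 6)²*137 - 114 = (-5 - 1*1 - 6)²*137 - 114 = (-5 - 1 - 6)²*137 - 114 = (-12)²*137 - 114 = 144*137 - 114 = 19728 - 114 = 19614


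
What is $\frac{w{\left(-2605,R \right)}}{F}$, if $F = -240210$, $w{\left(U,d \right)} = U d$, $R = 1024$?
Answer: $\frac{266752}{24021} \approx 11.105$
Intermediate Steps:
$\frac{w{\left(-2605,R \right)}}{F} = \frac{\left(-2605\right) 1024}{-240210} = \left(-2667520\right) \left(- \frac{1}{240210}\right) = \frac{266752}{24021}$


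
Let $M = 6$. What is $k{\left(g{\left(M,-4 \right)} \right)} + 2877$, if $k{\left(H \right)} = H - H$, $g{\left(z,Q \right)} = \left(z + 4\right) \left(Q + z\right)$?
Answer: $2877$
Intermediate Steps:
$g{\left(z,Q \right)} = \left(4 + z\right) \left(Q + z\right)$
$k{\left(H \right)} = 0$
$k{\left(g{\left(M,-4 \right)} \right)} + 2877 = 0 + 2877 = 2877$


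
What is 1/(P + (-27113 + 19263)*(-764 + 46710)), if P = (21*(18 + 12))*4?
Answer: -1/360673580 ≈ -2.7726e-9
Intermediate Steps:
P = 2520 (P = (21*30)*4 = 630*4 = 2520)
1/(P + (-27113 + 19263)*(-764 + 46710)) = 1/(2520 + (-27113 + 19263)*(-764 + 46710)) = 1/(2520 - 7850*45946) = 1/(2520 - 360676100) = 1/(-360673580) = -1/360673580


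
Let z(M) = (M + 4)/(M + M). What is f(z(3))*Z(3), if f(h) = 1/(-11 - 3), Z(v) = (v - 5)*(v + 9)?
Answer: 12/7 ≈ 1.7143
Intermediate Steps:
Z(v) = (-5 + v)*(9 + v)
z(M) = (4 + M)/(2*M) (z(M) = (4 + M)/((2*M)) = (4 + M)*(1/(2*M)) = (4 + M)/(2*M))
f(h) = -1/14 (f(h) = 1/(-14) = -1/14)
f(z(3))*Z(3) = -(-45 + 3² + 4*3)/14 = -(-45 + 9 + 12)/14 = -1/14*(-24) = 12/7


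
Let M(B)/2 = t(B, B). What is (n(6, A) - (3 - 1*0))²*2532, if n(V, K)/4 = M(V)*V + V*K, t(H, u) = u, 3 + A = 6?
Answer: 322700868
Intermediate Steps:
A = 3 (A = -3 + 6 = 3)
M(B) = 2*B
n(V, K) = 8*V² + 4*K*V (n(V, K) = 4*((2*V)*V + V*K) = 4*(2*V² + K*V) = 8*V² + 4*K*V)
(n(6, A) - (3 - 1*0))²*2532 = (4*6*(3 + 2*6) - (3 - 1*0))²*2532 = (4*6*(3 + 12) - (3 + 0))²*2532 = (4*6*15 - 1*3)²*2532 = (360 - 3)²*2532 = 357²*2532 = 127449*2532 = 322700868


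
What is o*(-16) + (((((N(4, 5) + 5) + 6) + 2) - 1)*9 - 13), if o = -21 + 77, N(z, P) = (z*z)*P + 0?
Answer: -81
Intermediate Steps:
N(z, P) = P*z² (N(z, P) = z²*P + 0 = P*z² + 0 = P*z²)
o = 56
o*(-16) + (((((N(4, 5) + 5) + 6) + 2) - 1)*9 - 13) = 56*(-16) + (((((5*4² + 5) + 6) + 2) - 1)*9 - 13) = -896 + (((((5*16 + 5) + 6) + 2) - 1)*9 - 13) = -896 + (((((80 + 5) + 6) + 2) - 1)*9 - 13) = -896 + ((((85 + 6) + 2) - 1)*9 - 13) = -896 + (((91 + 2) - 1)*9 - 13) = -896 + ((93 - 1)*9 - 13) = -896 + (92*9 - 13) = -896 + (828 - 13) = -896 + 815 = -81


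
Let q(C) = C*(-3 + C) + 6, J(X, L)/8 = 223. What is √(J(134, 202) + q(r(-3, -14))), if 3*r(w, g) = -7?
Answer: √16222/3 ≈ 42.455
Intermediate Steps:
J(X, L) = 1784 (J(X, L) = 8*223 = 1784)
r(w, g) = -7/3 (r(w, g) = (⅓)*(-7) = -7/3)
q(C) = 6 + C*(-3 + C)
√(J(134, 202) + q(r(-3, -14))) = √(1784 + (6 + (-7/3)² - 3*(-7/3))) = √(1784 + (6 + 49/9 + 7)) = √(1784 + 166/9) = √(16222/9) = √16222/3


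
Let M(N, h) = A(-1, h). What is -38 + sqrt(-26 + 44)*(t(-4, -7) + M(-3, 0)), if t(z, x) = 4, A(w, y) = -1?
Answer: -38 + 9*sqrt(2) ≈ -25.272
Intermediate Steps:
M(N, h) = -1
-38 + sqrt(-26 + 44)*(t(-4, -7) + M(-3, 0)) = -38 + sqrt(-26 + 44)*(4 - 1) = -38 + sqrt(18)*3 = -38 + (3*sqrt(2))*3 = -38 + 9*sqrt(2)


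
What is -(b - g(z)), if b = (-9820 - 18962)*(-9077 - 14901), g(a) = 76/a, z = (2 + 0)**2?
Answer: -690134777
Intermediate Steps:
z = 4 (z = 2**2 = 4)
b = 690134796 (b = -28782*(-23978) = 690134796)
-(b - g(z)) = -(690134796 - 76/4) = -(690134796 - 1*19) = -(690134796 - 19) = -1*690134777 = -690134777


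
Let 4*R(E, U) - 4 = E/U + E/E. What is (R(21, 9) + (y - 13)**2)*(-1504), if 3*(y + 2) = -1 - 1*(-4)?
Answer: -892624/3 ≈ -2.9754e+5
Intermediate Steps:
y = -1 (y = -2 + (-1 - 1*(-4))/3 = -2 + (-1 + 4)/3 = -2 + (1/3)*3 = -2 + 1 = -1)
R(E, U) = 5/4 + E/(4*U) (R(E, U) = 1 + (E/U + E/E)/4 = 1 + (E/U + 1)/4 = 1 + (1 + E/U)/4 = 1 + (1/4 + E/(4*U)) = 5/4 + E/(4*U))
(R(21, 9) + (y - 13)**2)*(-1504) = ((1/4)*(21 + 5*9)/9 + (-1 - 13)**2)*(-1504) = ((1/4)*(1/9)*(21 + 45) + (-14)**2)*(-1504) = ((1/4)*(1/9)*66 + 196)*(-1504) = (11/6 + 196)*(-1504) = (1187/6)*(-1504) = -892624/3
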